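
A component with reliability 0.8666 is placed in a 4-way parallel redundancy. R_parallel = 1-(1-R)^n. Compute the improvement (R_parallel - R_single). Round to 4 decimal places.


R_single = 0.8666, n = 4
1 - R_single = 0.1334
(1 - R_single)^n = 0.1334^4 = 0.0003
R_parallel = 1 - 0.0003 = 0.9997
Improvement = 0.9997 - 0.8666
Improvement = 0.1331

0.1331


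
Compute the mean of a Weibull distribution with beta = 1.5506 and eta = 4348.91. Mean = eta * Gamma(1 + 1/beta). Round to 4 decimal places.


beta = 1.5506, eta = 4348.91
1/beta = 0.6449
1 + 1/beta = 1.6449
Gamma(1.6449) = 0.8994
Mean = 4348.91 * 0.8994
Mean = 3911.2217

3911.2217


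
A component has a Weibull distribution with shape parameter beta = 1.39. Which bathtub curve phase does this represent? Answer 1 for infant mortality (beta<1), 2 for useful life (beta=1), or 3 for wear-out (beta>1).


beta = 1.39
Compare beta to 1:
beta < 1 => infant mortality (phase 1)
beta = 1 => useful life (phase 2)
beta > 1 => wear-out (phase 3)
Since beta = 1.39, this is wear-out (increasing failure rate)
Phase = 3

3


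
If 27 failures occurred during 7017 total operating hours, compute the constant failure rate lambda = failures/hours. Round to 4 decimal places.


failures = 27
total_hours = 7017
lambda = 27 / 7017
lambda = 0.0038

0.0038


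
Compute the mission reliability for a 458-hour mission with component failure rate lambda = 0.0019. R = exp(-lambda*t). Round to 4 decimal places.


lambda = 0.0019
mission_time = 458
lambda * t = 0.0019 * 458 = 0.8702
R = exp(-0.8702)
R = 0.4189

0.4189


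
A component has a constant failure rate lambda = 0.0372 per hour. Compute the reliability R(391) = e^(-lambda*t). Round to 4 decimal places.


lambda = 0.0372
t = 391
lambda * t = 14.5452
R(t) = e^(-14.5452)
R(t) = 0.0

0.0


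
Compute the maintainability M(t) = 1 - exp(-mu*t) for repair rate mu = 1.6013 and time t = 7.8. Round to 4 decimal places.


mu = 1.6013, t = 7.8
mu * t = 1.6013 * 7.8 = 12.4901
exp(-12.4901) = 0.0
M(t) = 1 - 0.0
M(t) = 1.0

1.0


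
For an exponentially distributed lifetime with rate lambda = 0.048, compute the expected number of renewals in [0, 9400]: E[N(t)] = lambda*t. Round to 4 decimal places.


lambda = 0.048
t = 9400
E[N(t)] = lambda * t
E[N(t)] = 0.048 * 9400
E[N(t)] = 451.2

451.2


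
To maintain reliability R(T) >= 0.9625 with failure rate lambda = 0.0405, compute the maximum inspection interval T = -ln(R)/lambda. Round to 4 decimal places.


R_target = 0.9625
lambda = 0.0405
-ln(0.9625) = 0.0382
T = 0.0382 / 0.0405
T = 0.9437

0.9437


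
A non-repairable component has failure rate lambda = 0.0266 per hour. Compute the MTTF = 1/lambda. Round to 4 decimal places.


lambda = 0.0266
MTTF = 1 / 0.0266
MTTF = 37.594

37.594


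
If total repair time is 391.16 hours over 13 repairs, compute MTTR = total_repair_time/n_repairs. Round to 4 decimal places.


total_repair_time = 391.16
n_repairs = 13
MTTR = 391.16 / 13
MTTR = 30.0892

30.0892


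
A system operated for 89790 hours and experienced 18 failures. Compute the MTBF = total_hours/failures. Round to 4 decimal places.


total_hours = 89790
failures = 18
MTBF = 89790 / 18
MTBF = 4988.3333

4988.3333


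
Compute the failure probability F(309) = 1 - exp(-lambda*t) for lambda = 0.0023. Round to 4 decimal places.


lambda = 0.0023, t = 309
lambda * t = 0.7107
exp(-0.7107) = 0.4913
F(t) = 1 - 0.4913
F(t) = 0.5087

0.5087


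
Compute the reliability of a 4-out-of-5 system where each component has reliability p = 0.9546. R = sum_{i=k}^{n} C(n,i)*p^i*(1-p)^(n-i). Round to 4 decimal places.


k = 4, n = 5, p = 0.9546
i=4: C(5,4)=5 * 0.9546^4 * 0.0454^1 = 0.1885
i=5: C(5,5)=1 * 0.9546^5 * 0.0454^0 = 0.7927
R = sum of terms = 0.9812

0.9812


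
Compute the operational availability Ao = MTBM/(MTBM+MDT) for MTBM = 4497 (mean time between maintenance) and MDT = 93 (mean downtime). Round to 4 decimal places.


MTBM = 4497
MDT = 93
MTBM + MDT = 4590
Ao = 4497 / 4590
Ao = 0.9797

0.9797


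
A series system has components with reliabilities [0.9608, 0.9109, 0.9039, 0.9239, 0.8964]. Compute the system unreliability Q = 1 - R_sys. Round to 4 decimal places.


Components: [0.9608, 0.9109, 0.9039, 0.9239, 0.8964]
After component 1: product = 0.9608
After component 2: product = 0.8752
After component 3: product = 0.7911
After component 4: product = 0.7309
After component 5: product = 0.6552
R_sys = 0.6552
Q = 1 - 0.6552 = 0.3448

0.3448


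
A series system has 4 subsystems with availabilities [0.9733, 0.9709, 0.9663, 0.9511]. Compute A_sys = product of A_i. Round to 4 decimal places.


Subsystems: [0.9733, 0.9709, 0.9663, 0.9511]
After subsystem 1 (A=0.9733): product = 0.9733
After subsystem 2 (A=0.9709): product = 0.945
After subsystem 3 (A=0.9663): product = 0.9131
After subsystem 4 (A=0.9511): product = 0.8685
A_sys = 0.8685

0.8685


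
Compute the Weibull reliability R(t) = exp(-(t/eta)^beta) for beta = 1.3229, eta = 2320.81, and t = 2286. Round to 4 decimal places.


beta = 1.3229, eta = 2320.81, t = 2286
t/eta = 2286 / 2320.81 = 0.985
(t/eta)^beta = 0.985^1.3229 = 0.9802
R(t) = exp(-0.9802)
R(t) = 0.3752

0.3752


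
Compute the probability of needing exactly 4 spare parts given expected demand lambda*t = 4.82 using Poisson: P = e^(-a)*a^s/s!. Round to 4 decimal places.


a = 4.82, s = 4
e^(-a) = e^(-4.82) = 0.0081
a^s = 4.82^4 = 539.7444
s! = 24
P = 0.0081 * 539.7444 / 24
P = 0.1814

0.1814


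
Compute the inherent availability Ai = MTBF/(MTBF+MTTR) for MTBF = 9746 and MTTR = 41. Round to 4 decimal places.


MTBF = 9746
MTTR = 41
MTBF + MTTR = 9787
Ai = 9746 / 9787
Ai = 0.9958

0.9958


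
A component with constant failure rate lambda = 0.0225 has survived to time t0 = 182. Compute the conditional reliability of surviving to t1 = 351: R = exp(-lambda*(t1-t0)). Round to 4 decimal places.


lambda = 0.0225
t0 = 182, t1 = 351
t1 - t0 = 169
lambda * (t1-t0) = 0.0225 * 169 = 3.8025
R = exp(-3.8025)
R = 0.0223

0.0223


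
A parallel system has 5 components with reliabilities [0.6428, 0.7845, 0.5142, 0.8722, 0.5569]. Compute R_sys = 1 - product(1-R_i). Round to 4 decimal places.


Components: [0.6428, 0.7845, 0.5142, 0.8722, 0.5569]
(1 - 0.6428) = 0.3572, running product = 0.3572
(1 - 0.7845) = 0.2155, running product = 0.077
(1 - 0.5142) = 0.4858, running product = 0.0374
(1 - 0.8722) = 0.1278, running product = 0.0048
(1 - 0.5569) = 0.4431, running product = 0.0021
Product of (1-R_i) = 0.0021
R_sys = 1 - 0.0021 = 0.9979

0.9979


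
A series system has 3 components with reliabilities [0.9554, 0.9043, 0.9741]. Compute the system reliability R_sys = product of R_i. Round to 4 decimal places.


Components: [0.9554, 0.9043, 0.9741]
After component 1 (R=0.9554): product = 0.9554
After component 2 (R=0.9043): product = 0.864
After component 3 (R=0.9741): product = 0.8416
R_sys = 0.8416

0.8416


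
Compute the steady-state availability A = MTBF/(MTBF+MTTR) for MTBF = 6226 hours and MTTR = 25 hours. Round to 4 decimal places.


MTBF = 6226
MTTR = 25
MTBF + MTTR = 6251
A = 6226 / 6251
A = 0.996

0.996


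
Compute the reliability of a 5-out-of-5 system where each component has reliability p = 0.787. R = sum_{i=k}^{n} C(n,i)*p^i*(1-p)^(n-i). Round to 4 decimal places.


k = 5, n = 5, p = 0.787
i=5: C(5,5)=1 * 0.787^5 * 0.213^0 = 0.3019
R = sum of terms = 0.3019

0.3019


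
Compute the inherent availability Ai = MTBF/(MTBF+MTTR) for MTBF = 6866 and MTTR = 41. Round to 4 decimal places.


MTBF = 6866
MTTR = 41
MTBF + MTTR = 6907
Ai = 6866 / 6907
Ai = 0.9941

0.9941


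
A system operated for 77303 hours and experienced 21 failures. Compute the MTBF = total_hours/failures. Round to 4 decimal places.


total_hours = 77303
failures = 21
MTBF = 77303 / 21
MTBF = 3681.0952

3681.0952


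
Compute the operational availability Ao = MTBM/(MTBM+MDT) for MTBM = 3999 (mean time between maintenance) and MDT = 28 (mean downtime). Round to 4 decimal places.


MTBM = 3999
MDT = 28
MTBM + MDT = 4027
Ao = 3999 / 4027
Ao = 0.993

0.993


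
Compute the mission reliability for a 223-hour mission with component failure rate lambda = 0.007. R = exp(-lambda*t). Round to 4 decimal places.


lambda = 0.007
mission_time = 223
lambda * t = 0.007 * 223 = 1.561
R = exp(-1.561)
R = 0.2099

0.2099


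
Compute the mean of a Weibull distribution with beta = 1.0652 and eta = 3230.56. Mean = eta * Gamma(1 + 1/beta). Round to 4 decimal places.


beta = 1.0652, eta = 3230.56
1/beta = 0.9388
1 + 1/beta = 1.9388
Gamma(1.9388) = 0.9756
Mean = 3230.56 * 0.9756
Mean = 3151.8863

3151.8863


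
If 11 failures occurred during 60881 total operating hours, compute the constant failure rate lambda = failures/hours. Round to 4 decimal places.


failures = 11
total_hours = 60881
lambda = 11 / 60881
lambda = 0.0002

0.0002


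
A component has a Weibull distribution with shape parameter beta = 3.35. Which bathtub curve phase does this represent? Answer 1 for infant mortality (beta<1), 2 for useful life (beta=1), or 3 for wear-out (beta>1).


beta = 3.35
Compare beta to 1:
beta < 1 => infant mortality (phase 1)
beta = 1 => useful life (phase 2)
beta > 1 => wear-out (phase 3)
Since beta = 3.35, this is wear-out (increasing failure rate)
Phase = 3

3


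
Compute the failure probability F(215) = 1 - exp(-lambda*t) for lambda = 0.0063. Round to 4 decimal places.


lambda = 0.0063, t = 215
lambda * t = 1.3545
exp(-1.3545) = 0.2581
F(t) = 1 - 0.2581
F(t) = 0.7419

0.7419


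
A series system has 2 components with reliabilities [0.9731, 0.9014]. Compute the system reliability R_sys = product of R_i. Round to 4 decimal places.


Components: [0.9731, 0.9014]
After component 1 (R=0.9731): product = 0.9731
After component 2 (R=0.9014): product = 0.8772
R_sys = 0.8772

0.8772


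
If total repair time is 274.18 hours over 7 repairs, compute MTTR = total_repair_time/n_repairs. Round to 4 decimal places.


total_repair_time = 274.18
n_repairs = 7
MTTR = 274.18 / 7
MTTR = 39.1686

39.1686


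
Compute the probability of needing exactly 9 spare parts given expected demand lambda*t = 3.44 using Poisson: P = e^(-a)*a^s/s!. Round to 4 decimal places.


a = 3.44, s = 9
e^(-a) = e^(-3.44) = 0.0321
a^s = 3.44^9 = 67456.8385
s! = 362880
P = 0.0321 * 67456.8385 / 362880
P = 0.006

0.006


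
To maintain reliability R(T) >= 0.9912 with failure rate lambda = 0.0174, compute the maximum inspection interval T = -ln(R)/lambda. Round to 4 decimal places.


R_target = 0.9912
lambda = 0.0174
-ln(0.9912) = 0.0088
T = 0.0088 / 0.0174
T = 0.508

0.508


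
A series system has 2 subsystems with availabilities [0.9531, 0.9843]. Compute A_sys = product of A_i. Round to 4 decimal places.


Subsystems: [0.9531, 0.9843]
After subsystem 1 (A=0.9531): product = 0.9531
After subsystem 2 (A=0.9843): product = 0.9381
A_sys = 0.9381

0.9381


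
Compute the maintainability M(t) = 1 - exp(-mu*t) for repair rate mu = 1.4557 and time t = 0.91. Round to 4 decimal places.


mu = 1.4557, t = 0.91
mu * t = 1.4557 * 0.91 = 1.3247
exp(-1.3247) = 0.2659
M(t) = 1 - 0.2659
M(t) = 0.7341

0.7341


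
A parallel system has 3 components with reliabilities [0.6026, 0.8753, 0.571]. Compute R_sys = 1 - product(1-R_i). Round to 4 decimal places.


Components: [0.6026, 0.8753, 0.571]
(1 - 0.6026) = 0.3974, running product = 0.3974
(1 - 0.8753) = 0.1247, running product = 0.0496
(1 - 0.571) = 0.429, running product = 0.0213
Product of (1-R_i) = 0.0213
R_sys = 1 - 0.0213 = 0.9787

0.9787


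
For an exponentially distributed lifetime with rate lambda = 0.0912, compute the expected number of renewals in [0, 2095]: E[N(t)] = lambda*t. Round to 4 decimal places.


lambda = 0.0912
t = 2095
E[N(t)] = lambda * t
E[N(t)] = 0.0912 * 2095
E[N(t)] = 191.064

191.064


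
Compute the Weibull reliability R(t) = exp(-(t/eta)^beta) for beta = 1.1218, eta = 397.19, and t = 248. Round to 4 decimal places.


beta = 1.1218, eta = 397.19, t = 248
t/eta = 248 / 397.19 = 0.6244
(t/eta)^beta = 0.6244^1.1218 = 0.5896
R(t) = exp(-0.5896)
R(t) = 0.5546

0.5546


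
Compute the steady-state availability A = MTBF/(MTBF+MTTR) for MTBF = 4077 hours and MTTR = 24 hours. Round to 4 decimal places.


MTBF = 4077
MTTR = 24
MTBF + MTTR = 4101
A = 4077 / 4101
A = 0.9941

0.9941


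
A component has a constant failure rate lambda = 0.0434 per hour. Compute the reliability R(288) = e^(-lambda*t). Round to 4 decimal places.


lambda = 0.0434
t = 288
lambda * t = 12.4992
R(t) = e^(-12.4992)
R(t) = 0.0

0.0


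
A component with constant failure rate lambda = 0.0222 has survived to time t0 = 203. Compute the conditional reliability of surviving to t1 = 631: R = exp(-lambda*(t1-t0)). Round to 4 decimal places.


lambda = 0.0222
t0 = 203, t1 = 631
t1 - t0 = 428
lambda * (t1-t0) = 0.0222 * 428 = 9.5016
R = exp(-9.5016)
R = 0.0001

0.0001


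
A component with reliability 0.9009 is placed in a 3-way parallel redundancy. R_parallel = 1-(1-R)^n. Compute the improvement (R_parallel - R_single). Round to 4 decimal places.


R_single = 0.9009, n = 3
1 - R_single = 0.0991
(1 - R_single)^n = 0.0991^3 = 0.001
R_parallel = 1 - 0.001 = 0.999
Improvement = 0.999 - 0.9009
Improvement = 0.0981

0.0981


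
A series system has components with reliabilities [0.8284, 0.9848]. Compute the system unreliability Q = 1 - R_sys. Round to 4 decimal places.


Components: [0.8284, 0.9848]
After component 1: product = 0.8284
After component 2: product = 0.8158
R_sys = 0.8158
Q = 1 - 0.8158 = 0.1842

0.1842


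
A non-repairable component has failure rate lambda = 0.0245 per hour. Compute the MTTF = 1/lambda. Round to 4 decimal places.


lambda = 0.0245
MTTF = 1 / 0.0245
MTTF = 40.8163

40.8163


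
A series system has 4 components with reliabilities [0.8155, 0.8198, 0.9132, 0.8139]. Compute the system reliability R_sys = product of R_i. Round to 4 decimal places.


Components: [0.8155, 0.8198, 0.9132, 0.8139]
After component 1 (R=0.8155): product = 0.8155
After component 2 (R=0.8198): product = 0.6685
After component 3 (R=0.9132): product = 0.6105
After component 4 (R=0.8139): product = 0.4969
R_sys = 0.4969

0.4969


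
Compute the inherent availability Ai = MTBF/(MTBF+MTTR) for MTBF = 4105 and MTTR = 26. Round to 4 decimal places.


MTBF = 4105
MTTR = 26
MTBF + MTTR = 4131
Ai = 4105 / 4131
Ai = 0.9937

0.9937


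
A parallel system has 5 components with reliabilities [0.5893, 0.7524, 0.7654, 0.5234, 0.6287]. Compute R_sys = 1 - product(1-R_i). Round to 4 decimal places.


Components: [0.5893, 0.7524, 0.7654, 0.5234, 0.6287]
(1 - 0.5893) = 0.4107, running product = 0.4107
(1 - 0.7524) = 0.2476, running product = 0.1017
(1 - 0.7654) = 0.2346, running product = 0.0239
(1 - 0.5234) = 0.4766, running product = 0.0114
(1 - 0.6287) = 0.3713, running product = 0.0042
Product of (1-R_i) = 0.0042
R_sys = 1 - 0.0042 = 0.9958

0.9958


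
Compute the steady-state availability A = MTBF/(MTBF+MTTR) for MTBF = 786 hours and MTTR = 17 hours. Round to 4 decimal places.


MTBF = 786
MTTR = 17
MTBF + MTTR = 803
A = 786 / 803
A = 0.9788

0.9788


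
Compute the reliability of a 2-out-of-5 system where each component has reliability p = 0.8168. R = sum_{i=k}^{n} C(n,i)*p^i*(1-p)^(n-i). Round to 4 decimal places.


k = 2, n = 5, p = 0.8168
i=2: C(5,2)=10 * 0.8168^2 * 0.1832^3 = 0.041
i=3: C(5,3)=10 * 0.8168^3 * 0.1832^2 = 0.1829
i=4: C(5,4)=5 * 0.8168^4 * 0.1832^1 = 0.4077
i=5: C(5,5)=1 * 0.8168^5 * 0.1832^0 = 0.3636
R = sum of terms = 0.9952

0.9952


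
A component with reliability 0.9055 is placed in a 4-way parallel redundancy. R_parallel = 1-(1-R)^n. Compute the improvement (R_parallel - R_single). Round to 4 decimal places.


R_single = 0.9055, n = 4
1 - R_single = 0.0945
(1 - R_single)^n = 0.0945^4 = 0.0001
R_parallel = 1 - 0.0001 = 0.9999
Improvement = 0.9999 - 0.9055
Improvement = 0.0944

0.0944


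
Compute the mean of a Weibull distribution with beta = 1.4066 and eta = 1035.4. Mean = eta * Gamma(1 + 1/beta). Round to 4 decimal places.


beta = 1.4066, eta = 1035.4
1/beta = 0.7109
1 + 1/beta = 1.7109
Gamma(1.7109) = 0.9108
Mean = 1035.4 * 0.9108
Mean = 942.9969

942.9969


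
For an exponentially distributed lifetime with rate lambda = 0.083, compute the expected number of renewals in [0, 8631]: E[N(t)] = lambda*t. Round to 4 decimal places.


lambda = 0.083
t = 8631
E[N(t)] = lambda * t
E[N(t)] = 0.083 * 8631
E[N(t)] = 716.373

716.373


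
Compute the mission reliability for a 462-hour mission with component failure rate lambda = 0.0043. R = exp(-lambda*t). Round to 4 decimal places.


lambda = 0.0043
mission_time = 462
lambda * t = 0.0043 * 462 = 1.9866
R = exp(-1.9866)
R = 0.1372

0.1372


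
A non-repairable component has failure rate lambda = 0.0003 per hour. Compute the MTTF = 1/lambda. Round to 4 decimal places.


lambda = 0.0003
MTTF = 1 / 0.0003
MTTF = 3333.3333

3333.3333


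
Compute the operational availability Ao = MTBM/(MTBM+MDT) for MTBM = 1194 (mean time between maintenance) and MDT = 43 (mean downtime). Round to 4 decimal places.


MTBM = 1194
MDT = 43
MTBM + MDT = 1237
Ao = 1194 / 1237
Ao = 0.9652

0.9652


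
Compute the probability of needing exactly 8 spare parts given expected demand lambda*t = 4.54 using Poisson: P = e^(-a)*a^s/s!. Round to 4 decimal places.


a = 4.54, s = 8
e^(-a) = e^(-4.54) = 0.0107
a^s = 4.54^8 = 180487.3726
s! = 40320
P = 0.0107 * 180487.3726 / 40320
P = 0.0478

0.0478


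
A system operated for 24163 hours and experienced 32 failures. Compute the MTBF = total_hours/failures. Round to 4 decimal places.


total_hours = 24163
failures = 32
MTBF = 24163 / 32
MTBF = 755.0938

755.0938


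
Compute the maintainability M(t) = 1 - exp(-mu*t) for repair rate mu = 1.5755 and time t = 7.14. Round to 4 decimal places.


mu = 1.5755, t = 7.14
mu * t = 1.5755 * 7.14 = 11.2491
exp(-11.2491) = 0.0
M(t) = 1 - 0.0
M(t) = 1.0

1.0


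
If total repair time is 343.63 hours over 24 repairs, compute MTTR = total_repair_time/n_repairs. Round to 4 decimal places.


total_repair_time = 343.63
n_repairs = 24
MTTR = 343.63 / 24
MTTR = 14.3179

14.3179


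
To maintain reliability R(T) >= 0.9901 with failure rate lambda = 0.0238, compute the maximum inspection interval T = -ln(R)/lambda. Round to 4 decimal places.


R_target = 0.9901
lambda = 0.0238
-ln(0.9901) = 0.0099
T = 0.0099 / 0.0238
T = 0.418

0.418


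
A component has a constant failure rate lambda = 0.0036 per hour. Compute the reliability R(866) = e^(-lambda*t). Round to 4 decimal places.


lambda = 0.0036
t = 866
lambda * t = 3.1176
R(t) = e^(-3.1176)
R(t) = 0.0443

0.0443


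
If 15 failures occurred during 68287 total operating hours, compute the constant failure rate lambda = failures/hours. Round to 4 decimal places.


failures = 15
total_hours = 68287
lambda = 15 / 68287
lambda = 0.0002

0.0002


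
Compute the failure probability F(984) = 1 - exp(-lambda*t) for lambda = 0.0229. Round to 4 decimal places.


lambda = 0.0229, t = 984
lambda * t = 22.5336
exp(-22.5336) = 0.0
F(t) = 1 - 0.0
F(t) = 1.0

1.0


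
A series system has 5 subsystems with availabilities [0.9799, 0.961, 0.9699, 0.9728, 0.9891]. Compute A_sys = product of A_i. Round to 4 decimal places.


Subsystems: [0.9799, 0.961, 0.9699, 0.9728, 0.9891]
After subsystem 1 (A=0.9799): product = 0.9799
After subsystem 2 (A=0.961): product = 0.9417
After subsystem 3 (A=0.9699): product = 0.9133
After subsystem 4 (A=0.9728): product = 0.8885
After subsystem 5 (A=0.9891): product = 0.8788
A_sys = 0.8788

0.8788


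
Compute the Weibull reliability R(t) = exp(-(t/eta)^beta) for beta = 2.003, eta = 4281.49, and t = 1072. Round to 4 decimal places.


beta = 2.003, eta = 4281.49, t = 1072
t/eta = 1072 / 4281.49 = 0.2504
(t/eta)^beta = 0.2504^2.003 = 0.0624
R(t) = exp(-0.0624)
R(t) = 0.9395

0.9395


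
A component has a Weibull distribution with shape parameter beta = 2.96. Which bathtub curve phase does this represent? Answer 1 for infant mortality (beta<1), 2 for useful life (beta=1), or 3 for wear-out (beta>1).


beta = 2.96
Compare beta to 1:
beta < 1 => infant mortality (phase 1)
beta = 1 => useful life (phase 2)
beta > 1 => wear-out (phase 3)
Since beta = 2.96, this is wear-out (increasing failure rate)
Phase = 3

3


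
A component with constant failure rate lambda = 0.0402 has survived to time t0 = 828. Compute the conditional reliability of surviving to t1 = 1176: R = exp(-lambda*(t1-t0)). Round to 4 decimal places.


lambda = 0.0402
t0 = 828, t1 = 1176
t1 - t0 = 348
lambda * (t1-t0) = 0.0402 * 348 = 13.9896
R = exp(-13.9896)
R = 0.0

0.0


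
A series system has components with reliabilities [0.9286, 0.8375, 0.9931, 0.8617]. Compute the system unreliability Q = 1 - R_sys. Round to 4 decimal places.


Components: [0.9286, 0.8375, 0.9931, 0.8617]
After component 1: product = 0.9286
After component 2: product = 0.7777
After component 3: product = 0.7723
After component 4: product = 0.6655
R_sys = 0.6655
Q = 1 - 0.6655 = 0.3345

0.3345


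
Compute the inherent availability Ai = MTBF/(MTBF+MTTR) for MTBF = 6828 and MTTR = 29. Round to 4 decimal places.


MTBF = 6828
MTTR = 29
MTBF + MTTR = 6857
Ai = 6828 / 6857
Ai = 0.9958

0.9958


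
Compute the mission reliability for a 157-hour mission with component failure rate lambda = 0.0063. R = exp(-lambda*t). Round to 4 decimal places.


lambda = 0.0063
mission_time = 157
lambda * t = 0.0063 * 157 = 0.9891
R = exp(-0.9891)
R = 0.3719

0.3719


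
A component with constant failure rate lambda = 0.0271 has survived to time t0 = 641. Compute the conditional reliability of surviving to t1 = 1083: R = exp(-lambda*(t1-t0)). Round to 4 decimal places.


lambda = 0.0271
t0 = 641, t1 = 1083
t1 - t0 = 442
lambda * (t1-t0) = 0.0271 * 442 = 11.9782
R = exp(-11.9782)
R = 0.0

0.0


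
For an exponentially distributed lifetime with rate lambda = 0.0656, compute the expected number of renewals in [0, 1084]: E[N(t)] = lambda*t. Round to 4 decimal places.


lambda = 0.0656
t = 1084
E[N(t)] = lambda * t
E[N(t)] = 0.0656 * 1084
E[N(t)] = 71.1104

71.1104


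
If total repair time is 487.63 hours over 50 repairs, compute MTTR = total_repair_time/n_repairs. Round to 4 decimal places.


total_repair_time = 487.63
n_repairs = 50
MTTR = 487.63 / 50
MTTR = 9.7526

9.7526


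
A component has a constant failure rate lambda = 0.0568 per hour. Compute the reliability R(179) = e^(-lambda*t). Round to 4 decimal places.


lambda = 0.0568
t = 179
lambda * t = 10.1672
R(t) = e^(-10.1672)
R(t) = 0.0

0.0


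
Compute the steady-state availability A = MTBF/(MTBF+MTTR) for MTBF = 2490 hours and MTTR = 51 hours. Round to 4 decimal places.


MTBF = 2490
MTTR = 51
MTBF + MTTR = 2541
A = 2490 / 2541
A = 0.9799

0.9799


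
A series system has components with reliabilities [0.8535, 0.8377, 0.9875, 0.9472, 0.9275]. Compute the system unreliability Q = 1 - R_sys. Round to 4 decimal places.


Components: [0.8535, 0.8377, 0.9875, 0.9472, 0.9275]
After component 1: product = 0.8535
After component 2: product = 0.715
After component 3: product = 0.706
After component 4: product = 0.6688
After component 5: product = 0.6203
R_sys = 0.6203
Q = 1 - 0.6203 = 0.3797

0.3797


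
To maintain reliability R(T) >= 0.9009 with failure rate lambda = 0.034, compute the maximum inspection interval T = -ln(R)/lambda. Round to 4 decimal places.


R_target = 0.9009
lambda = 0.034
-ln(0.9009) = 0.1044
T = 0.1044 / 0.034
T = 3.0694

3.0694


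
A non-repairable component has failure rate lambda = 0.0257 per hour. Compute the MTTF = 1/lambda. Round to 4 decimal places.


lambda = 0.0257
MTTF = 1 / 0.0257
MTTF = 38.9105

38.9105


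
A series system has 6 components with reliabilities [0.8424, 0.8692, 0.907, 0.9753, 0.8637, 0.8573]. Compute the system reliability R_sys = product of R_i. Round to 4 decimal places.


Components: [0.8424, 0.8692, 0.907, 0.9753, 0.8637, 0.8573]
After component 1 (R=0.8424): product = 0.8424
After component 2 (R=0.8692): product = 0.7322
After component 3 (R=0.907): product = 0.6641
After component 4 (R=0.9753): product = 0.6477
After component 5 (R=0.8637): product = 0.5594
After component 6 (R=0.8573): product = 0.4796
R_sys = 0.4796

0.4796


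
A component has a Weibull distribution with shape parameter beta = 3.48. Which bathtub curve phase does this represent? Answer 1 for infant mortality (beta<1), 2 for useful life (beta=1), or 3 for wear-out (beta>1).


beta = 3.48
Compare beta to 1:
beta < 1 => infant mortality (phase 1)
beta = 1 => useful life (phase 2)
beta > 1 => wear-out (phase 3)
Since beta = 3.48, this is wear-out (increasing failure rate)
Phase = 3

3


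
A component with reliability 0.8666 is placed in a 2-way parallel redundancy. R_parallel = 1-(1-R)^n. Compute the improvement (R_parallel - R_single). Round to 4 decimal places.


R_single = 0.8666, n = 2
1 - R_single = 0.1334
(1 - R_single)^n = 0.1334^2 = 0.0178
R_parallel = 1 - 0.0178 = 0.9822
Improvement = 0.9822 - 0.8666
Improvement = 0.1156

0.1156


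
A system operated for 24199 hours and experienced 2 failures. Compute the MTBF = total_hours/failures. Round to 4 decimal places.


total_hours = 24199
failures = 2
MTBF = 24199 / 2
MTBF = 12099.5

12099.5


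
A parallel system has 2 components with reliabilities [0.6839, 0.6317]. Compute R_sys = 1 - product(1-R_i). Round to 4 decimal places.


Components: [0.6839, 0.6317]
(1 - 0.6839) = 0.3161, running product = 0.3161
(1 - 0.6317) = 0.3683, running product = 0.1164
Product of (1-R_i) = 0.1164
R_sys = 1 - 0.1164 = 0.8836

0.8836


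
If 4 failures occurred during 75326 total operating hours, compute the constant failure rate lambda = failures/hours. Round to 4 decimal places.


failures = 4
total_hours = 75326
lambda = 4 / 75326
lambda = 0.0001

0.0001


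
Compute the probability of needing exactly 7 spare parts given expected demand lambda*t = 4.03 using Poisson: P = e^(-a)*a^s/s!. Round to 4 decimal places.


a = 4.03, s = 7
e^(-a) = e^(-4.03) = 0.0178
a^s = 4.03^7 = 17263.7573
s! = 5040
P = 0.0178 * 17263.7573 / 5040
P = 0.0609

0.0609


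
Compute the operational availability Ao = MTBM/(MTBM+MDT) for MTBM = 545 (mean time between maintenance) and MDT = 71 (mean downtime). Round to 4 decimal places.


MTBM = 545
MDT = 71
MTBM + MDT = 616
Ao = 545 / 616
Ao = 0.8847

0.8847


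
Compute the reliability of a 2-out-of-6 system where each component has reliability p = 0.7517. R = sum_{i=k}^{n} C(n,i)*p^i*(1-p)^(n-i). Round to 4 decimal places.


k = 2, n = 6, p = 0.7517
i=2: C(6,2)=15 * 0.7517^2 * 0.2483^4 = 0.0322
i=3: C(6,3)=20 * 0.7517^3 * 0.2483^3 = 0.13
i=4: C(6,4)=15 * 0.7517^4 * 0.2483^2 = 0.2953
i=5: C(6,5)=6 * 0.7517^5 * 0.2483^1 = 0.3576
i=6: C(6,6)=1 * 0.7517^6 * 0.2483^0 = 0.1804
R = sum of terms = 0.9955

0.9955


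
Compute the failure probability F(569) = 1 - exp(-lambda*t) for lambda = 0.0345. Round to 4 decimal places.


lambda = 0.0345, t = 569
lambda * t = 19.6305
exp(-19.6305) = 0.0
F(t) = 1 - 0.0
F(t) = 1.0

1.0


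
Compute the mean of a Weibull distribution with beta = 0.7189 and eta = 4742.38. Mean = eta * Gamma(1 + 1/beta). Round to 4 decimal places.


beta = 0.7189, eta = 4742.38
1/beta = 1.391
1 + 1/beta = 2.391
Gamma(2.391) = 1.2349
Mean = 4742.38 * 1.2349
Mean = 5856.501

5856.501


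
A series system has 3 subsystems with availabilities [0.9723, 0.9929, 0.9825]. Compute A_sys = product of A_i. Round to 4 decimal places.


Subsystems: [0.9723, 0.9929, 0.9825]
After subsystem 1 (A=0.9723): product = 0.9723
After subsystem 2 (A=0.9929): product = 0.9654
After subsystem 3 (A=0.9825): product = 0.9485
A_sys = 0.9485

0.9485


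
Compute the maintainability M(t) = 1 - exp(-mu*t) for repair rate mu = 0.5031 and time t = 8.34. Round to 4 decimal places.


mu = 0.5031, t = 8.34
mu * t = 0.5031 * 8.34 = 4.1959
exp(-4.1959) = 0.0151
M(t) = 1 - 0.0151
M(t) = 0.9849

0.9849


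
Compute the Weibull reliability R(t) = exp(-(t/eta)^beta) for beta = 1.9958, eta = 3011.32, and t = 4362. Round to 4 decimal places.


beta = 1.9958, eta = 3011.32, t = 4362
t/eta = 4362 / 3011.32 = 1.4485
(t/eta)^beta = 1.4485^1.9958 = 2.095
R(t) = exp(-2.095)
R(t) = 0.1231

0.1231


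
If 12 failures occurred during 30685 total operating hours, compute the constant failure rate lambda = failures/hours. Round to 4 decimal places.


failures = 12
total_hours = 30685
lambda = 12 / 30685
lambda = 0.0004

0.0004


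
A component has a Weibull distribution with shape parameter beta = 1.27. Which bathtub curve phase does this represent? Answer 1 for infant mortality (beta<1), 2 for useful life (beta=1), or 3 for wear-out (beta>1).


beta = 1.27
Compare beta to 1:
beta < 1 => infant mortality (phase 1)
beta = 1 => useful life (phase 2)
beta > 1 => wear-out (phase 3)
Since beta = 1.27, this is wear-out (increasing failure rate)
Phase = 3

3


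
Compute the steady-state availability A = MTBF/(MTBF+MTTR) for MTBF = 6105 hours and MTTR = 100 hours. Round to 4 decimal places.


MTBF = 6105
MTTR = 100
MTBF + MTTR = 6205
A = 6105 / 6205
A = 0.9839

0.9839


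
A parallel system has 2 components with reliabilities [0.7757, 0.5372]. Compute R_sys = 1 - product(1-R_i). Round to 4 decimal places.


Components: [0.7757, 0.5372]
(1 - 0.7757) = 0.2243, running product = 0.2243
(1 - 0.5372) = 0.4628, running product = 0.1038
Product of (1-R_i) = 0.1038
R_sys = 1 - 0.1038 = 0.8962

0.8962


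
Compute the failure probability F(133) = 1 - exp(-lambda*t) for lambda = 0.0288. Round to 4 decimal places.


lambda = 0.0288, t = 133
lambda * t = 3.8304
exp(-3.8304) = 0.0217
F(t) = 1 - 0.0217
F(t) = 0.9783

0.9783


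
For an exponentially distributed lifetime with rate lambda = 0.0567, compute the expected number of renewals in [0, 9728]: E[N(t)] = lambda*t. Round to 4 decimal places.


lambda = 0.0567
t = 9728
E[N(t)] = lambda * t
E[N(t)] = 0.0567 * 9728
E[N(t)] = 551.5776

551.5776


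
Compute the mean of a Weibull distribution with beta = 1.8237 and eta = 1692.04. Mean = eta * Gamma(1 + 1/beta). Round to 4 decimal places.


beta = 1.8237, eta = 1692.04
1/beta = 0.5483
1 + 1/beta = 1.5483
Gamma(1.5483) = 0.8887
Mean = 1692.04 * 0.8887
Mean = 1503.7969

1503.7969


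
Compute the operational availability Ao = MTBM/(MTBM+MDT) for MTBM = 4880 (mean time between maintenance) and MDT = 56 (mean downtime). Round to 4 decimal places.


MTBM = 4880
MDT = 56
MTBM + MDT = 4936
Ao = 4880 / 4936
Ao = 0.9887

0.9887


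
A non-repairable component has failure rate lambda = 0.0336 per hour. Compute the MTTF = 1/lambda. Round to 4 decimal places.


lambda = 0.0336
MTTF = 1 / 0.0336
MTTF = 29.7619

29.7619


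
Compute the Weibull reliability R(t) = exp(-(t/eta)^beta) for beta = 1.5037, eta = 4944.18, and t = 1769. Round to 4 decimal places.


beta = 1.5037, eta = 4944.18, t = 1769
t/eta = 1769 / 4944.18 = 0.3578
(t/eta)^beta = 0.3578^1.5037 = 0.2132
R(t) = exp(-0.2132)
R(t) = 0.808

0.808


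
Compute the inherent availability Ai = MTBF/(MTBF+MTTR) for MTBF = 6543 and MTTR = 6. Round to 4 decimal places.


MTBF = 6543
MTTR = 6
MTBF + MTTR = 6549
Ai = 6543 / 6549
Ai = 0.9991

0.9991


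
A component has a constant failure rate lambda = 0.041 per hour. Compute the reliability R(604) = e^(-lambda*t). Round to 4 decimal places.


lambda = 0.041
t = 604
lambda * t = 24.764
R(t) = e^(-24.764)
R(t) = 0.0

0.0


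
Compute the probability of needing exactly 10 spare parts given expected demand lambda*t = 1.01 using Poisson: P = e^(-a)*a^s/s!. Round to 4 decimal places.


a = 1.01, s = 10
e^(-a) = e^(-1.01) = 0.3642
a^s = 1.01^10 = 1.1046
s! = 3628800
P = 0.3642 * 1.1046 / 3628800
P = 0.0

0.0


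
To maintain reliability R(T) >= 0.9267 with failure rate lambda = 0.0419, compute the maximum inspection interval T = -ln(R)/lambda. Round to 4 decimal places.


R_target = 0.9267
lambda = 0.0419
-ln(0.9267) = 0.0761
T = 0.0761 / 0.0419
T = 1.8168

1.8168


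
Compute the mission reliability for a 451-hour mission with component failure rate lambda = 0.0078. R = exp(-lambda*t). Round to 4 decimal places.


lambda = 0.0078
mission_time = 451
lambda * t = 0.0078 * 451 = 3.5178
R = exp(-3.5178)
R = 0.0297

0.0297


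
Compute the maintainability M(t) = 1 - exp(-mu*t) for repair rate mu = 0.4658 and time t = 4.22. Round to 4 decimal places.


mu = 0.4658, t = 4.22
mu * t = 0.4658 * 4.22 = 1.9657
exp(-1.9657) = 0.1401
M(t) = 1 - 0.1401
M(t) = 0.8599

0.8599


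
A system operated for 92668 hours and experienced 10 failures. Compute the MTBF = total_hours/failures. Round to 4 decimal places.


total_hours = 92668
failures = 10
MTBF = 92668 / 10
MTBF = 9266.8

9266.8


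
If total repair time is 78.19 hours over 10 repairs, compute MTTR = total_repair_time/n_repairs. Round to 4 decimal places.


total_repair_time = 78.19
n_repairs = 10
MTTR = 78.19 / 10
MTTR = 7.819

7.819


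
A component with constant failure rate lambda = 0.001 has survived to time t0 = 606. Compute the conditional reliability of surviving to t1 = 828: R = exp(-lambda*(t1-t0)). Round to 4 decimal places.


lambda = 0.001
t0 = 606, t1 = 828
t1 - t0 = 222
lambda * (t1-t0) = 0.001 * 222 = 0.222
R = exp(-0.222)
R = 0.8009

0.8009


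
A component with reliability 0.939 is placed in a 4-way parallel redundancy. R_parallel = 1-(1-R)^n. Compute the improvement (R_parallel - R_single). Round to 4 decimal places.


R_single = 0.939, n = 4
1 - R_single = 0.061
(1 - R_single)^n = 0.061^4 = 0.0
R_parallel = 1 - 0.0 = 1.0
Improvement = 1.0 - 0.939
Improvement = 0.061

0.061


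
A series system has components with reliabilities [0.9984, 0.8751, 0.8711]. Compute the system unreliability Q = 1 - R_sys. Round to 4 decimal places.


Components: [0.9984, 0.8751, 0.8711]
After component 1: product = 0.9984
After component 2: product = 0.8737
After component 3: product = 0.7611
R_sys = 0.7611
Q = 1 - 0.7611 = 0.2389

0.2389


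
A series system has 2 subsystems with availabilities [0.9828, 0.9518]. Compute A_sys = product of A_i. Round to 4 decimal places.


Subsystems: [0.9828, 0.9518]
After subsystem 1 (A=0.9828): product = 0.9828
After subsystem 2 (A=0.9518): product = 0.9354
A_sys = 0.9354

0.9354


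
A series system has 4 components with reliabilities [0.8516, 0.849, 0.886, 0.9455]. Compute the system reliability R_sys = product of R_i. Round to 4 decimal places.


Components: [0.8516, 0.849, 0.886, 0.9455]
After component 1 (R=0.8516): product = 0.8516
After component 2 (R=0.849): product = 0.723
After component 3 (R=0.886): product = 0.6406
After component 4 (R=0.9455): product = 0.6057
R_sys = 0.6057

0.6057


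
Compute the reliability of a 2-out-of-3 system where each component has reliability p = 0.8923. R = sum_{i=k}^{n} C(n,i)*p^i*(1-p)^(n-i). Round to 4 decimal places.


k = 2, n = 3, p = 0.8923
i=2: C(3,2)=3 * 0.8923^2 * 0.1077^1 = 0.2573
i=3: C(3,3)=1 * 0.8923^3 * 0.1077^0 = 0.7104
R = sum of terms = 0.9677

0.9677


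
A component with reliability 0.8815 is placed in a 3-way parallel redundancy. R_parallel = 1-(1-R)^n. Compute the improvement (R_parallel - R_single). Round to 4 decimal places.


R_single = 0.8815, n = 3
1 - R_single = 0.1185
(1 - R_single)^n = 0.1185^3 = 0.0017
R_parallel = 1 - 0.0017 = 0.9983
Improvement = 0.9983 - 0.8815
Improvement = 0.1168

0.1168


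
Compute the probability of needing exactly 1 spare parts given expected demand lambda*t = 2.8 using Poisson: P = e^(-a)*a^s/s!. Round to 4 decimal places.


a = 2.8, s = 1
e^(-a) = e^(-2.8) = 0.0608
a^s = 2.8^1 = 2.8
s! = 1
P = 0.0608 * 2.8 / 1
P = 0.1703

0.1703


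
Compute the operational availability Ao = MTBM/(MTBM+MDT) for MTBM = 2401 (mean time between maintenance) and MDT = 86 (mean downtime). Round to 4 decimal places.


MTBM = 2401
MDT = 86
MTBM + MDT = 2487
Ao = 2401 / 2487
Ao = 0.9654

0.9654


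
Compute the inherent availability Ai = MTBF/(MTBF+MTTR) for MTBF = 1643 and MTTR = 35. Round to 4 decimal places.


MTBF = 1643
MTTR = 35
MTBF + MTTR = 1678
Ai = 1643 / 1678
Ai = 0.9791

0.9791


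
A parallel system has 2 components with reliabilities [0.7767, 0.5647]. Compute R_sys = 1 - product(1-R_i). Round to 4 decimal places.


Components: [0.7767, 0.5647]
(1 - 0.7767) = 0.2233, running product = 0.2233
(1 - 0.5647) = 0.4353, running product = 0.0972
Product of (1-R_i) = 0.0972
R_sys = 1 - 0.0972 = 0.9028

0.9028


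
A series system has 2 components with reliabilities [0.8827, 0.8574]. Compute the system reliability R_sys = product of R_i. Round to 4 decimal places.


Components: [0.8827, 0.8574]
After component 1 (R=0.8827): product = 0.8827
After component 2 (R=0.8574): product = 0.7568
R_sys = 0.7568

0.7568


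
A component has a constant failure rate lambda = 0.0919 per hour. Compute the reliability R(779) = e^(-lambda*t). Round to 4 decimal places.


lambda = 0.0919
t = 779
lambda * t = 71.5901
R(t) = e^(-71.5901)
R(t) = 0.0

0.0


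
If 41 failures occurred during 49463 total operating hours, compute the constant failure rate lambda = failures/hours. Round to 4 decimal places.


failures = 41
total_hours = 49463
lambda = 41 / 49463
lambda = 0.0008

0.0008


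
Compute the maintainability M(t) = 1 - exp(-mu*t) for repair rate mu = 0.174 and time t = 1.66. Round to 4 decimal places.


mu = 0.174, t = 1.66
mu * t = 0.174 * 1.66 = 0.2888
exp(-0.2888) = 0.7491
M(t) = 1 - 0.7491
M(t) = 0.2509

0.2509


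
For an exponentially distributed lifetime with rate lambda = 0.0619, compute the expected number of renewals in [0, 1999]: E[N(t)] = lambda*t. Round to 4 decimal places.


lambda = 0.0619
t = 1999
E[N(t)] = lambda * t
E[N(t)] = 0.0619 * 1999
E[N(t)] = 123.7381

123.7381


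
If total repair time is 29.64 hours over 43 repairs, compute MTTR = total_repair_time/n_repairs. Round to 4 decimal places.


total_repair_time = 29.64
n_repairs = 43
MTTR = 29.64 / 43
MTTR = 0.6893

0.6893


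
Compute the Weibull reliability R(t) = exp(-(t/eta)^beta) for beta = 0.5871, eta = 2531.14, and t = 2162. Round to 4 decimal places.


beta = 0.5871, eta = 2531.14, t = 2162
t/eta = 2162 / 2531.14 = 0.8542
(t/eta)^beta = 0.8542^0.5871 = 0.9116
R(t) = exp(-0.9116)
R(t) = 0.4019

0.4019


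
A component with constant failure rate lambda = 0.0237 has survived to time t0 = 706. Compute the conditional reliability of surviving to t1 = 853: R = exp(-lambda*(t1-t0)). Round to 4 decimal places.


lambda = 0.0237
t0 = 706, t1 = 853
t1 - t0 = 147
lambda * (t1-t0) = 0.0237 * 147 = 3.4839
R = exp(-3.4839)
R = 0.0307

0.0307


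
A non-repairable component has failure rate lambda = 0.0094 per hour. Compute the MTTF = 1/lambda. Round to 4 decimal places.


lambda = 0.0094
MTTF = 1 / 0.0094
MTTF = 106.383

106.383


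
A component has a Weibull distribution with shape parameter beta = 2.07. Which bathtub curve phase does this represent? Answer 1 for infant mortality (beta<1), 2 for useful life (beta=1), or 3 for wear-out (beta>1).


beta = 2.07
Compare beta to 1:
beta < 1 => infant mortality (phase 1)
beta = 1 => useful life (phase 2)
beta > 1 => wear-out (phase 3)
Since beta = 2.07, this is wear-out (increasing failure rate)
Phase = 3

3


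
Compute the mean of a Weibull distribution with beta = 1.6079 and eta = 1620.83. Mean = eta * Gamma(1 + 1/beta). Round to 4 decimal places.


beta = 1.6079, eta = 1620.83
1/beta = 0.6219
1 + 1/beta = 1.6219
Gamma(1.6219) = 0.8962
Mean = 1620.83 * 0.8962
Mean = 1452.5431

1452.5431


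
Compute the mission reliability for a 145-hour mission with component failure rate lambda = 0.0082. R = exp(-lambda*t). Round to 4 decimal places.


lambda = 0.0082
mission_time = 145
lambda * t = 0.0082 * 145 = 1.189
R = exp(-1.189)
R = 0.3045

0.3045
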